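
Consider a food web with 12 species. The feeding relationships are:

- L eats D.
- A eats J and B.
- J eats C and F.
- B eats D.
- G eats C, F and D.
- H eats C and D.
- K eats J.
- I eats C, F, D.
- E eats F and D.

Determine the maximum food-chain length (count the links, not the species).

2 links

One longest chain: C → J → K.
It has 3 species and 2 links.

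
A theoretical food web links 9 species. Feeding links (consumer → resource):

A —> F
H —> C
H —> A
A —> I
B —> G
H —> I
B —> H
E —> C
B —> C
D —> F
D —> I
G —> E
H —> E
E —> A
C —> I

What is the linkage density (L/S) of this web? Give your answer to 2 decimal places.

L/S = 1.67

There are L = 15 links among S = 9 species.
L/S = 15/9 = 1.6667 ≈ 1.67.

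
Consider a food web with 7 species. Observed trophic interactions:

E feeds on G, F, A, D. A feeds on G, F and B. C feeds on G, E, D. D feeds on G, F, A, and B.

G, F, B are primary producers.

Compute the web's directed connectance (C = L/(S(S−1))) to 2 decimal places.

C = 0.33

The web has S = 7 species and L = 14 feeding links.
C = L / (S(S−1)) = 14 / 42 = 0.3333 ≈ 0.33.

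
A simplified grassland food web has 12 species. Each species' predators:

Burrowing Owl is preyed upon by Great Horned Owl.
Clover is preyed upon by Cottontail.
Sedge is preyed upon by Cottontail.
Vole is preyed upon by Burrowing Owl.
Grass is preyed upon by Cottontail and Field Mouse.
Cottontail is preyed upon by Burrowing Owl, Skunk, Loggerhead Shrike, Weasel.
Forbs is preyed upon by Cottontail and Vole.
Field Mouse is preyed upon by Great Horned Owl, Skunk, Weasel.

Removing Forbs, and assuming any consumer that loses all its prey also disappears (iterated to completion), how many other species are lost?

1

Remove Forbs.
Round 1: Vole (all prey gone) → extinct.
No further losses. Total secondary extinctions: 1.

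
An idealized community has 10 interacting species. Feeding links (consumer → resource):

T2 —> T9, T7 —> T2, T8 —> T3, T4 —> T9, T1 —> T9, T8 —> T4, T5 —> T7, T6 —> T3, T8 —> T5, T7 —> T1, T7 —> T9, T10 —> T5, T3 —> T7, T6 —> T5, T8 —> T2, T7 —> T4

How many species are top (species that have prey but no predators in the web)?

Top species (has prey, but nothing eats it): T6, T10, T8.
Count: 3.

3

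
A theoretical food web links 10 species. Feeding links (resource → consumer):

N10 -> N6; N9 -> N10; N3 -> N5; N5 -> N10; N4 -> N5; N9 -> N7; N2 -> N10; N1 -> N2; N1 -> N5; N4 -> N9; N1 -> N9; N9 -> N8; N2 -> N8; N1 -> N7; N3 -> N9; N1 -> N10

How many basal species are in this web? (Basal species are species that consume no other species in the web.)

Basal species (no prey listed): N4, N1, N3.
Count: 3.

3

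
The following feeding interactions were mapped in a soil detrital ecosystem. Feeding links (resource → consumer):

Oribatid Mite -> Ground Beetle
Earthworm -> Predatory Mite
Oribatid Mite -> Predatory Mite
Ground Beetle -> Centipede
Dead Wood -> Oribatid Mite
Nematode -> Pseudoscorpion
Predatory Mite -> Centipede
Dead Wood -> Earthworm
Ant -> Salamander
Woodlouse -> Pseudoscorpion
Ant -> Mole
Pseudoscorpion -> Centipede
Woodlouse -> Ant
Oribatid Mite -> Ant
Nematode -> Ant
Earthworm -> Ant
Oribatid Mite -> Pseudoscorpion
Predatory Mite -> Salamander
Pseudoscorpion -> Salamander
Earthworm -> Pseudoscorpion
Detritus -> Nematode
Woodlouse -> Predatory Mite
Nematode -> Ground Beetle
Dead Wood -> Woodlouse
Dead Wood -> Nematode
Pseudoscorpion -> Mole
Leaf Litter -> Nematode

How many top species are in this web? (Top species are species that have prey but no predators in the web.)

Top species (has prey, but nothing eats it): Centipede, Salamander, Mole.
Count: 3.

3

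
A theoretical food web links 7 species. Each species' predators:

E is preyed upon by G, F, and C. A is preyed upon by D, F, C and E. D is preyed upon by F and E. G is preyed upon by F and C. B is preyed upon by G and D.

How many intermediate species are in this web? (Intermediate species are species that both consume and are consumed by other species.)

3

Intermediate species (has both prey and predators): D, E, G.
Count: 3.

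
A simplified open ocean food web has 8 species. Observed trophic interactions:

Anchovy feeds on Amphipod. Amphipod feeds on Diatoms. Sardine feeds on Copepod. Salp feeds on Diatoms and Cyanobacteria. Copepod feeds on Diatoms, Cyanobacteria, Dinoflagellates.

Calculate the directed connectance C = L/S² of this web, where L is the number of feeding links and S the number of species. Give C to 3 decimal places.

The web has S = 8 species and L = 8 feeding links.
C = L / S² = 8 / 64 = 0.1250 ≈ 0.125.

C = 0.125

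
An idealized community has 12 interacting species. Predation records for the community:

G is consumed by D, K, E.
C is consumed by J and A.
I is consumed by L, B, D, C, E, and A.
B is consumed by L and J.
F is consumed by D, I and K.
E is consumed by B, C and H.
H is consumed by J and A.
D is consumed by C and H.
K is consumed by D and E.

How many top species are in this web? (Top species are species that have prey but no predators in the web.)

Top species (has prey, but nothing eats it): L, J, A.
Count: 3.

3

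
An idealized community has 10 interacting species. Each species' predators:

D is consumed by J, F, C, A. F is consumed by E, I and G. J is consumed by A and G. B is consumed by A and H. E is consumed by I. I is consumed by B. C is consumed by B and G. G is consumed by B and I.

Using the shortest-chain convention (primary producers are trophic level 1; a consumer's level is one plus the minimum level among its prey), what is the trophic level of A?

Trophic level 2

D is a producer → level 1.
A eats D → level 2.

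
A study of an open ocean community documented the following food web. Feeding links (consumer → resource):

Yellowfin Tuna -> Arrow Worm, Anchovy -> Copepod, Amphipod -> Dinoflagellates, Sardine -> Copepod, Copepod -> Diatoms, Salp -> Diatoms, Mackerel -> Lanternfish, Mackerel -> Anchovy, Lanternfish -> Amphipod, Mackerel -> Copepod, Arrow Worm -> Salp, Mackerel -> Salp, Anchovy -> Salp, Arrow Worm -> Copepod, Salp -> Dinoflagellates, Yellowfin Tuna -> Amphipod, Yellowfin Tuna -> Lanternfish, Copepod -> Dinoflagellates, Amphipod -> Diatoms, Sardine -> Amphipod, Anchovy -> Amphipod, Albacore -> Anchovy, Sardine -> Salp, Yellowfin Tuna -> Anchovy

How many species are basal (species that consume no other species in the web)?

2

Basal species (no prey listed): Dinoflagellates, Diatoms.
Count: 2.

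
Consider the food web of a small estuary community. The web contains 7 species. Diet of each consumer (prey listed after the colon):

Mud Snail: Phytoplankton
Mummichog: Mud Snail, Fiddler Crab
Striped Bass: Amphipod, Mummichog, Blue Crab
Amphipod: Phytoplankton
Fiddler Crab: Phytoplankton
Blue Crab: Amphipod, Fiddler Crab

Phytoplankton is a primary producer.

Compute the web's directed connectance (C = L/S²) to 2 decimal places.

The web has S = 7 species and L = 10 feeding links.
C = L / S² = 10 / 49 = 0.2041 ≈ 0.20.

C = 0.20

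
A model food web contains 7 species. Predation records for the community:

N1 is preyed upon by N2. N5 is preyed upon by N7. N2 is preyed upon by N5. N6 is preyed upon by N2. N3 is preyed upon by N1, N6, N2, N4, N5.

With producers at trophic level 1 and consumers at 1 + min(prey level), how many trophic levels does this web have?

3

Producers (level 1): N3.
Following each consumer down to its lowest-level prey: N3 → N5 → N7 (levels 1 through 3).
All prey of N7 (N5 2) are at level 2 or above, so N7 is at level 1 + 2 = 3.
Every consumer has at least one prey at level 2 or below, so none exceeds level 3.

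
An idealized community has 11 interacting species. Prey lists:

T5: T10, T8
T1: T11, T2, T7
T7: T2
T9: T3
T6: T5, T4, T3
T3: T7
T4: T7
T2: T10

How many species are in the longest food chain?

5 species

One longest chain: T10 → T2 → T7 → T4 → T6.
It has 5 species and 4 links.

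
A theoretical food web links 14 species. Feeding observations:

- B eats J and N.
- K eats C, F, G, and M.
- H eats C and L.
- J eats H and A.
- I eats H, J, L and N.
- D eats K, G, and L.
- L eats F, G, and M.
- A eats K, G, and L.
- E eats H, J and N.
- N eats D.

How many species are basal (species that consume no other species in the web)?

4

Basal species (no prey listed): M, F, C, G.
Count: 4.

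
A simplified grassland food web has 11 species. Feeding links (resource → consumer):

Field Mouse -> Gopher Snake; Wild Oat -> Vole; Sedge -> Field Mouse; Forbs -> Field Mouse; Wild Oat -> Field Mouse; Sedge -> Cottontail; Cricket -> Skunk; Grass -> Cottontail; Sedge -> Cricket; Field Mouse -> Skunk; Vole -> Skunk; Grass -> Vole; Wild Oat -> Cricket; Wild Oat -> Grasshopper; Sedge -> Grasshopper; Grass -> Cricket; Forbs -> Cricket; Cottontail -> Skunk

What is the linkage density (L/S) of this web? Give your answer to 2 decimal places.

There are L = 18 links among S = 11 species.
L/S = 18/11 = 1.6364 ≈ 1.64.

L/S = 1.64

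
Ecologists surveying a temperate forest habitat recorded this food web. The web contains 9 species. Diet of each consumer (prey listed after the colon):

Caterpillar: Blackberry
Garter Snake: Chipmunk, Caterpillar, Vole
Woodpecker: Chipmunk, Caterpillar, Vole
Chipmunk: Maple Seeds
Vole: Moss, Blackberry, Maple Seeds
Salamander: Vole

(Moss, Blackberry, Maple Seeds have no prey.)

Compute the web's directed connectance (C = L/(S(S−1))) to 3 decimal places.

The web has S = 9 species and L = 12 feeding links.
C = L / (S(S−1)) = 12 / 72 = 0.1667 ≈ 0.167.

C = 0.167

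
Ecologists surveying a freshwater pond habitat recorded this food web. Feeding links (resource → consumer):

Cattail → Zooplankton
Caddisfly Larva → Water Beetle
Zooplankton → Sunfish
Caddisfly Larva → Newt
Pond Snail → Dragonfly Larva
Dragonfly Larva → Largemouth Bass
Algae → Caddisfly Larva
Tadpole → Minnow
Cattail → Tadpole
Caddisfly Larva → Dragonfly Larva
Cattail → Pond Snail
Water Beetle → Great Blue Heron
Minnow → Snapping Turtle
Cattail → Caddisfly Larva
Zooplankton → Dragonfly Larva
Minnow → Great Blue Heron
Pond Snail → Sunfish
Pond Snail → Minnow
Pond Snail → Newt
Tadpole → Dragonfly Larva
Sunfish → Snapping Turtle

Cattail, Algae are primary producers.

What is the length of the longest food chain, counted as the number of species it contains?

4 species

One longest chain: Cattail → Caddisfly Larva → Dragonfly Larva → Largemouth Bass.
It has 4 species and 3 links.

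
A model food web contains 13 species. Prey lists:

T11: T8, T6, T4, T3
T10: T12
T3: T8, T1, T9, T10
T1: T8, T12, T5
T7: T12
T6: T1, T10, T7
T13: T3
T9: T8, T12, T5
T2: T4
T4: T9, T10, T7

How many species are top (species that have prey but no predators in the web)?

3

Top species (has prey, but nothing eats it): T11, T13, T2.
Count: 3.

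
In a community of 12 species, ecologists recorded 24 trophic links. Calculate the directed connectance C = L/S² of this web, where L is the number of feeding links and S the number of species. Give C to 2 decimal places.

C = 0.17

The web has S = 12 species and L = 24 feeding links.
C = L / S² = 24 / 144 = 0.1667 ≈ 0.17.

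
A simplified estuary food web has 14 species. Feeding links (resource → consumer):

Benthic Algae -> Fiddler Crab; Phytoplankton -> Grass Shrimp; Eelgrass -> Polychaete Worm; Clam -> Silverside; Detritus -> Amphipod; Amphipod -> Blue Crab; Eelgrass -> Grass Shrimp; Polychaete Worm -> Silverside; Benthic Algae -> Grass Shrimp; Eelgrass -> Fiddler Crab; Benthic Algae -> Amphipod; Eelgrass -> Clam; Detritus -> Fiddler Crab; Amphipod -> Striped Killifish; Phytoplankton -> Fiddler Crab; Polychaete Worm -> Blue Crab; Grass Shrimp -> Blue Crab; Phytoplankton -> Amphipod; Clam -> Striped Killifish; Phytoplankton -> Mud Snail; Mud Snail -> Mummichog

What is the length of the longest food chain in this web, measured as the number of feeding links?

2 links

One longest chain: Detritus → Amphipod → Blue Crab.
It has 3 species and 2 links.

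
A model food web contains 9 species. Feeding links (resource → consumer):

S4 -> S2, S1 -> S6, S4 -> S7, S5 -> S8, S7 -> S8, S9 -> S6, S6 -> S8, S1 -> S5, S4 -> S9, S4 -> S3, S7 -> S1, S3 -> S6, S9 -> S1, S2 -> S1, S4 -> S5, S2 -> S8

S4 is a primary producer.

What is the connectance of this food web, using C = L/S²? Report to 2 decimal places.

C = 0.20

The web has S = 9 species and L = 16 feeding links.
C = L / S² = 16 / 81 = 0.1975 ≈ 0.20.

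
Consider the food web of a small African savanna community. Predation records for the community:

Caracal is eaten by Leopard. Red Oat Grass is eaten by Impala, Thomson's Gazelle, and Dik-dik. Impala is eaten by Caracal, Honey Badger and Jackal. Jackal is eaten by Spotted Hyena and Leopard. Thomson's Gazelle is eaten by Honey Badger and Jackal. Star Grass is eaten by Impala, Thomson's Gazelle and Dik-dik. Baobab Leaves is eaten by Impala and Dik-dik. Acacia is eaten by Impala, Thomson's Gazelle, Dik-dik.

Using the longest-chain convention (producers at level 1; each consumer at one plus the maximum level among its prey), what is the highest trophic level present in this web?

Producers (level 1): Red Oat Grass, Star Grass, Acacia, Baobab Leaves.
Red Oat Grass → Impala → Jackal → Spotted Hyena gives Spotted Hyena level 4.
No species has a prey at level 4, so no species reaches level 5.

4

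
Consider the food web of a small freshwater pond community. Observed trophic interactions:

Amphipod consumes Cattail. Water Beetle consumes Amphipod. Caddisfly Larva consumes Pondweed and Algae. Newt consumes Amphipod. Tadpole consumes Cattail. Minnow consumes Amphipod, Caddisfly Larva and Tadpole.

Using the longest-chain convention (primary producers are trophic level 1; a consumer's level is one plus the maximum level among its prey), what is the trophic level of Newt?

Cattail is a producer → level 1.
Amphipod eats Cattail → level 2.
Newt eats Amphipod → level 3.

Trophic level 3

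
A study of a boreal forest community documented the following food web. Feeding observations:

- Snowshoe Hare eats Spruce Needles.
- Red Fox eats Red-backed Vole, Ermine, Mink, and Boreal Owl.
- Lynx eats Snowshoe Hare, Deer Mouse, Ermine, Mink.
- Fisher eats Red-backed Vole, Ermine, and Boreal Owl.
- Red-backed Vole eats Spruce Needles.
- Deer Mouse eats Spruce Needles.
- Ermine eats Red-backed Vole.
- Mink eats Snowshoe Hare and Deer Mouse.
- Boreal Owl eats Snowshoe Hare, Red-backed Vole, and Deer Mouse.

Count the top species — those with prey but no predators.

Top species (has prey, but nothing eats it): Red Fox, Lynx, Fisher.
Count: 3.

3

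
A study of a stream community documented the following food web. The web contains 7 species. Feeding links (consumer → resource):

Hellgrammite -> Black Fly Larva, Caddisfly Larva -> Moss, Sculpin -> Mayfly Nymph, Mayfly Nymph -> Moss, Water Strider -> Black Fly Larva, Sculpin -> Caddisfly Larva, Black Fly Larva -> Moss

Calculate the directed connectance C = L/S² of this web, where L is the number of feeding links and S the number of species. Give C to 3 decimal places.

C = 0.143

The web has S = 7 species and L = 7 feeding links.
C = L / S² = 7 / 49 = 0.1429 ≈ 0.143.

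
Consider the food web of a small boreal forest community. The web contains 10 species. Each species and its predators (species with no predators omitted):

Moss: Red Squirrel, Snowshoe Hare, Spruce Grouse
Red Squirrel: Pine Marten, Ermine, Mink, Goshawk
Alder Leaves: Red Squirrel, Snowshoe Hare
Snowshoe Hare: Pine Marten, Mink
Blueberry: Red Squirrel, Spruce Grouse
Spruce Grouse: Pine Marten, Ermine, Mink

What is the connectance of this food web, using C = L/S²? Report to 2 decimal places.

The web has S = 10 species and L = 16 feeding links.
C = L / S² = 16 / 100 = 0.1600 ≈ 0.16.

C = 0.16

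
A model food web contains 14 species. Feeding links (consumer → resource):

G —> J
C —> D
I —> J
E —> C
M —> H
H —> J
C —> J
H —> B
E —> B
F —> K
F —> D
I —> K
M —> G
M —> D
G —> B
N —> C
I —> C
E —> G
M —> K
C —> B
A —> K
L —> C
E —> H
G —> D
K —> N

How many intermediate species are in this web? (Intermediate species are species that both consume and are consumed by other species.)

Intermediate species (has both prey and predators): H, C, G, N, K.
Count: 5.

5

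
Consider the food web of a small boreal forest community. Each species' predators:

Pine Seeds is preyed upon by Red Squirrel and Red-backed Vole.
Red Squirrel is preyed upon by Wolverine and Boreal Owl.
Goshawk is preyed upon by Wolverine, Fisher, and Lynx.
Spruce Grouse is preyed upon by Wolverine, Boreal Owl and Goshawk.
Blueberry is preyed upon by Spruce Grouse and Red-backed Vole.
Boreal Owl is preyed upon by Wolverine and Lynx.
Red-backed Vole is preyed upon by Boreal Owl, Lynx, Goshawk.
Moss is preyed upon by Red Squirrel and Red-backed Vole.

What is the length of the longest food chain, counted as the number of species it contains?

One longest chain: Moss → Red-backed Vole → Goshawk → Wolverine.
It has 4 species and 3 links.

4 species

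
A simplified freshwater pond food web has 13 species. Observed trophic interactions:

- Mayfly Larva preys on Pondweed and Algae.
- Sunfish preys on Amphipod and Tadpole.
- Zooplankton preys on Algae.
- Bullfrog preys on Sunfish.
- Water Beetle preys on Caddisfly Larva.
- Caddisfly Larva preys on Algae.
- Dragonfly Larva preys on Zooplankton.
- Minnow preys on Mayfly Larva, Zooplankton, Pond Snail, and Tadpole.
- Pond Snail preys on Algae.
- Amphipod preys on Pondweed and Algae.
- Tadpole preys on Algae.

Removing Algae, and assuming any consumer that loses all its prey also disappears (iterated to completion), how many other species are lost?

Remove Algae.
Round 1: Pond Snail (all prey gone), Caddisfly Larva (all prey gone), Zooplankton (all prey gone), Tadpole (all prey gone) → extinct.
Round 2: Dragonfly Larva (all prey gone), Water Beetle (all prey gone) → extinct.
No further losses. Total secondary extinctions: 6.

6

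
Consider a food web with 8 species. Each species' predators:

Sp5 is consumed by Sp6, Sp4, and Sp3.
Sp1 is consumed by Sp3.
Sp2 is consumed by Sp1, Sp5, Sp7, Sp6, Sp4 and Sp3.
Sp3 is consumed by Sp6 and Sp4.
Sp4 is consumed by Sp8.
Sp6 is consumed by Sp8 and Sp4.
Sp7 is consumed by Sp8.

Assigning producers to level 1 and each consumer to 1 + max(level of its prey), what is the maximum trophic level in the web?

6

Producers (level 1): Sp2.
Sp2 → Sp1 → Sp3 → Sp6 → Sp4 → Sp8 gives Sp8 level 6.
No species has a prey at level 6, so no species reaches level 7.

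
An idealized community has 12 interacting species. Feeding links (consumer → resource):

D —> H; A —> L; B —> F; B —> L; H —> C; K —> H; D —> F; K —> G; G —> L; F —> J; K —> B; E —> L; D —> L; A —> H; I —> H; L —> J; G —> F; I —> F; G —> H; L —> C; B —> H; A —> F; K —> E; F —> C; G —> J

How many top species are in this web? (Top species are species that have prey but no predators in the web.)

Top species (has prey, but nothing eats it): A, D, I, K.
Count: 4.

4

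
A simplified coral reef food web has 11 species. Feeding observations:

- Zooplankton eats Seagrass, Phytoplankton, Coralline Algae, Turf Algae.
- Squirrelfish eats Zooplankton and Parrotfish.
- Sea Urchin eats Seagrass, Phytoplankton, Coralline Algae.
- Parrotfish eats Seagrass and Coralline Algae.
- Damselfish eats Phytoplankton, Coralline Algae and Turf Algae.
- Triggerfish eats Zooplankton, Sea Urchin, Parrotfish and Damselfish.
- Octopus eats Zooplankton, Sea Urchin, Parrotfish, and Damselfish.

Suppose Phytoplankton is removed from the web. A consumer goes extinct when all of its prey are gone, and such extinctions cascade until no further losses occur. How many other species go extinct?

0

Remove Phytoplankton.
Every predator of it retains at least one other prey: Sea Urchin still has Seagrass, Coralline Algae; Damselfish still has Turf Algae, Coralline Algae; Zooplankton still has Turf Algae, Seagrass, Coralline Algae.
No consumer loses all prey, so no secondary extinctions occur.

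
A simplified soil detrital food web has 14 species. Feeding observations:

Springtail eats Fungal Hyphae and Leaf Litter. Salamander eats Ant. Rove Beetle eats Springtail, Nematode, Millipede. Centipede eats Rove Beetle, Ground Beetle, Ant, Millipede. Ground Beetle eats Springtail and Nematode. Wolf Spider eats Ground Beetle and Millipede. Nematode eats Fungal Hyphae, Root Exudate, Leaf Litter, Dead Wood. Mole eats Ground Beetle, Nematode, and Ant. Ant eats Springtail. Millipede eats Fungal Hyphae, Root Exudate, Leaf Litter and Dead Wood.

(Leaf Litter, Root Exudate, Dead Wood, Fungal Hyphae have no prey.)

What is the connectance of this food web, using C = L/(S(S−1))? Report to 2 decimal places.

The web has S = 14 species and L = 26 feeding links.
C = L / (S(S−1)) = 26 / 182 = 0.1429 ≈ 0.14.

C = 0.14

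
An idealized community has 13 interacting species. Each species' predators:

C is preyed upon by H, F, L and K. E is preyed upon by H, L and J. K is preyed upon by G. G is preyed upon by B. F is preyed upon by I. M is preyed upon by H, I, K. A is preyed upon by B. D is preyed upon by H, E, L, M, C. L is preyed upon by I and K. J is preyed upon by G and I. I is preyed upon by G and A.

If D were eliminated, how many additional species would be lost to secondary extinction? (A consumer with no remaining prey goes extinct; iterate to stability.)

Remove D.
Round 1: E (all prey gone), C (all prey gone), M (all prey gone) → extinct.
Round 2: L (all prey gone), J (all prey gone), H (all prey gone), F (all prey gone) → extinct.
Round 3: K (all prey gone), I (all prey gone) → extinct.
Round 4: A (all prey gone), G (all prey gone) → extinct.
Round 5: B (all prey gone) → extinct.
No further losses. Total secondary extinctions: 12.

12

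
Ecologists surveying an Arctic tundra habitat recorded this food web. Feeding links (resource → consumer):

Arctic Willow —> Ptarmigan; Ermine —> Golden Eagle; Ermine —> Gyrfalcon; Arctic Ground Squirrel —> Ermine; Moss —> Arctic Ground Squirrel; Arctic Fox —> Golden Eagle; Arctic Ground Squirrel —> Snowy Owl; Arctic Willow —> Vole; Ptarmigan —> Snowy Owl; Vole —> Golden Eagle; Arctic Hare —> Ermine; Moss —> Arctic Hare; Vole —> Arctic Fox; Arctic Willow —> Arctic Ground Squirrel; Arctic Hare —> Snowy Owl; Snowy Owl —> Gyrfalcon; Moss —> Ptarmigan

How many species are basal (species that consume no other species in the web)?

Basal species (no prey listed): Moss, Arctic Willow.
Count: 2.

2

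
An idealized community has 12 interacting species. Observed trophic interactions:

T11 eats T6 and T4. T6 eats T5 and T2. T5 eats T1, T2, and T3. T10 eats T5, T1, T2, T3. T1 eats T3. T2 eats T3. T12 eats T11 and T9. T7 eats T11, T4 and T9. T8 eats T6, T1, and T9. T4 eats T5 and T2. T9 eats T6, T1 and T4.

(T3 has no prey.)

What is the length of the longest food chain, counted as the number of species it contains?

6 species

One longest chain: T3 → T2 → T5 → T6 → T9 → T8.
It has 6 species and 5 links.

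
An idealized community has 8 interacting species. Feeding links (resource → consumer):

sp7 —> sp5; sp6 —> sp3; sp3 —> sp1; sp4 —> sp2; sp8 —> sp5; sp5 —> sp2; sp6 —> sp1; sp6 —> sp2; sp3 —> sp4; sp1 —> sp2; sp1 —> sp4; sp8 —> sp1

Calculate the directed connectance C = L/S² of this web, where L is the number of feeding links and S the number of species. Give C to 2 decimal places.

The web has S = 8 species and L = 12 feeding links.
C = L / S² = 12 / 64 = 0.1875 ≈ 0.19.

C = 0.19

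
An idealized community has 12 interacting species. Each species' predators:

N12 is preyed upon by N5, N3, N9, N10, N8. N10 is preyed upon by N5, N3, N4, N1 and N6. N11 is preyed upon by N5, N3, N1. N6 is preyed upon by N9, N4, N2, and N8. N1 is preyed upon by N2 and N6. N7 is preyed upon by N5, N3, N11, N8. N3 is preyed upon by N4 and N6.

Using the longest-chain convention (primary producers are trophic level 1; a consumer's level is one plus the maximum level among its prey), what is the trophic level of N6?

Trophic level 4

N7 is a producer → level 1.
N11 eats N7 → level 2.
N1 eats N11 (level 2); other prey at levels: N10 2 → level 3.
N6 eats N1 (level 3); other prey at levels: N10 2, N3 3 → level 4.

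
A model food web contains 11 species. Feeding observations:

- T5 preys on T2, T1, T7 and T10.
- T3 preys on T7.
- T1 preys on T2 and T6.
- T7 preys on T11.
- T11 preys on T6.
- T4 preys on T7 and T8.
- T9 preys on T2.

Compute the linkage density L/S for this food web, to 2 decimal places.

L/S = 1.09

There are L = 12 links among S = 11 species.
L/S = 12/11 = 1.0909 ≈ 1.09.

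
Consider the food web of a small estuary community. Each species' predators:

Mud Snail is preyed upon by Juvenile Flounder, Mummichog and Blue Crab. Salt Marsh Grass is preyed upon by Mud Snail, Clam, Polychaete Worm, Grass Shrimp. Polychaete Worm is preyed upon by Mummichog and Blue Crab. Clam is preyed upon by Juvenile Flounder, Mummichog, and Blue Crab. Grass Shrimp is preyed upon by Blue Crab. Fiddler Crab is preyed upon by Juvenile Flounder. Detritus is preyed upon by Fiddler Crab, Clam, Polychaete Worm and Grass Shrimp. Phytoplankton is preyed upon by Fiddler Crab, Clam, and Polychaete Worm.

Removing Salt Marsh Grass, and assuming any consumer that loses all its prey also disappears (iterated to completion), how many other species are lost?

Remove Salt Marsh Grass.
Round 1: Mud Snail (all prey gone) → extinct.
No further losses. Total secondary extinctions: 1.

1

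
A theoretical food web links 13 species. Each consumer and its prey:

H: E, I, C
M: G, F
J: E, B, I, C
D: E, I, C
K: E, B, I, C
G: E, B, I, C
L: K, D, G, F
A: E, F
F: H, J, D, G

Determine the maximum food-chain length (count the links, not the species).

One longest chain: E → G → F → M.
It has 4 species and 3 links.

3 links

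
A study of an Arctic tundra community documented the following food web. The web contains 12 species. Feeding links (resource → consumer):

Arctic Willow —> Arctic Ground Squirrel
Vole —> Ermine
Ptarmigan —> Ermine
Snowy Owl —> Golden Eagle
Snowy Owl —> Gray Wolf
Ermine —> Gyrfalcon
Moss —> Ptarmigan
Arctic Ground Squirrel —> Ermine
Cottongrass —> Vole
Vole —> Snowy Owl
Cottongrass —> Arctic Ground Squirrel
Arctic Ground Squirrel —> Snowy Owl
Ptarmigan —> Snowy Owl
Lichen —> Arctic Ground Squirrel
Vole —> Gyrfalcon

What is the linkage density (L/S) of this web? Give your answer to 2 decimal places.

There are L = 15 links among S = 12 species.
L/S = 15/12 = 1.2500 ≈ 1.25.

L/S = 1.25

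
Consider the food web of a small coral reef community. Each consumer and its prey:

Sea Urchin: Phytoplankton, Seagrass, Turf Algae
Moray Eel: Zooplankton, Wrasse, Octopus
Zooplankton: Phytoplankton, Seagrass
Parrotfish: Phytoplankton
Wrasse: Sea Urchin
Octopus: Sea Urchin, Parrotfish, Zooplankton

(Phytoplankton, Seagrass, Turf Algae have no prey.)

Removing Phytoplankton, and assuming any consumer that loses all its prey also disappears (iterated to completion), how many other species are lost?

1

Remove Phytoplankton.
Round 1: Parrotfish (all prey gone) → extinct.
No further losses. Total secondary extinctions: 1.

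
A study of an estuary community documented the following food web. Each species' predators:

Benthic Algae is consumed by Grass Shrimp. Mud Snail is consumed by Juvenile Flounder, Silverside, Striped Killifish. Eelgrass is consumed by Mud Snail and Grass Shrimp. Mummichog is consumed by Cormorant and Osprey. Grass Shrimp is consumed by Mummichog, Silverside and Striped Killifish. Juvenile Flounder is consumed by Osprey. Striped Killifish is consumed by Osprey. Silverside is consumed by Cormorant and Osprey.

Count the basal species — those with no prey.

Basal species (no prey listed): Benthic Algae, Eelgrass.
Count: 2.

2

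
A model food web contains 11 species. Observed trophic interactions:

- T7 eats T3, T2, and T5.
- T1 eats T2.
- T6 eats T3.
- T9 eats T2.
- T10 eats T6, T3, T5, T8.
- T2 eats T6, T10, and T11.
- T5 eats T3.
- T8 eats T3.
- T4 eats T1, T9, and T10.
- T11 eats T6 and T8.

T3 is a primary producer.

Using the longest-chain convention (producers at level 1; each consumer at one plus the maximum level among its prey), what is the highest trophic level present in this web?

6

Producers (level 1): T3.
T3 → T8 → T11 → T2 → T9 → T4 gives T4 level 6.
No species has a prey at level 6, so no species reaches level 7.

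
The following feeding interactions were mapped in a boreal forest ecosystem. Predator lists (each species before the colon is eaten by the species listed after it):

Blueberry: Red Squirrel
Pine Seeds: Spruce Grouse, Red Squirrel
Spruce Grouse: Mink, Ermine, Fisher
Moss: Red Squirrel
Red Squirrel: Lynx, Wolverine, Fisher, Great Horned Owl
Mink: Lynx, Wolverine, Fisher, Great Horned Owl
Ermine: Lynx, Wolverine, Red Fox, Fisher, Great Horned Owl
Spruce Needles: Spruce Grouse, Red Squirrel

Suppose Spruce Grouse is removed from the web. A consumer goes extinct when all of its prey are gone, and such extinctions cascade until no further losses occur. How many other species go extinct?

Remove Spruce Grouse.
Round 1: Mink (all prey gone), Ermine (all prey gone) → extinct.
Round 2: Red Fox (all prey gone) → extinct.
No further losses. Total secondary extinctions: 3.

3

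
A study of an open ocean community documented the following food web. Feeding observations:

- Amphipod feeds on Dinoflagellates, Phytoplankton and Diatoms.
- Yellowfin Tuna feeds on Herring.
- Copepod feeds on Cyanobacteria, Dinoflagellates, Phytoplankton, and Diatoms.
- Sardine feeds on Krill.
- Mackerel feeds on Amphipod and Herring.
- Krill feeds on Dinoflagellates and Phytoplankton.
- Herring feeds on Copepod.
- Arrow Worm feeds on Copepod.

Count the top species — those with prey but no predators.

Top species (has prey, but nothing eats it): Arrow Worm, Sardine, Yellowfin Tuna, Mackerel.
Count: 4.

4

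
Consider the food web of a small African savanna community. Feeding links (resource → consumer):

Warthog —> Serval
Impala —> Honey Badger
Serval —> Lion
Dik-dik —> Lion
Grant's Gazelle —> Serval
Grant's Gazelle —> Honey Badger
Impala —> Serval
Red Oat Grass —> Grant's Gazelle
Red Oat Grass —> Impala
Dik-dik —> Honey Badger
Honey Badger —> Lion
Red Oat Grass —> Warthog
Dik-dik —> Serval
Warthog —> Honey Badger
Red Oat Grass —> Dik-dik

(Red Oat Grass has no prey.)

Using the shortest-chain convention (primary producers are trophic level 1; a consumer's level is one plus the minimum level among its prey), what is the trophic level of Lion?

Trophic level 3

Red Oat Grass is a producer → level 1.
Dik-dik eats Red Oat Grass → level 2.
Lion eats Dik-dik → level 3.
No prey of Lion is below level 2, so 3 is the minimum.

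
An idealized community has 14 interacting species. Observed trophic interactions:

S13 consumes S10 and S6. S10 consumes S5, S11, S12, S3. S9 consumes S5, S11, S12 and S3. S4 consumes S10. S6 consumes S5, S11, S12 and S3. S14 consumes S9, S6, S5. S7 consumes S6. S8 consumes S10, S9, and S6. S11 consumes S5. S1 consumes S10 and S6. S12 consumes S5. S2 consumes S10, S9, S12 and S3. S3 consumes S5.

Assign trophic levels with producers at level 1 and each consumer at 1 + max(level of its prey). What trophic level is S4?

Trophic level 4

S5 is a producer → level 1.
S11 eats S5 → level 2.
S10 eats S11 (level 2); other prey at levels: S5 1, S12 2, S3 2 → level 3.
S4 eats S10 → level 4.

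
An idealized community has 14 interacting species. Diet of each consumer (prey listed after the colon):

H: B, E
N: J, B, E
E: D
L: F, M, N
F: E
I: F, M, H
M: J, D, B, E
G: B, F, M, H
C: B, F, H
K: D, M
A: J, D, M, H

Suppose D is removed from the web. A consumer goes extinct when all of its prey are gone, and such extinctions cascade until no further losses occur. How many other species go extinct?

Remove D.
Round 1: E (all prey gone) → extinct.
Round 2: F (all prey gone) → extinct.
No further losses. Total secondary extinctions: 2.

2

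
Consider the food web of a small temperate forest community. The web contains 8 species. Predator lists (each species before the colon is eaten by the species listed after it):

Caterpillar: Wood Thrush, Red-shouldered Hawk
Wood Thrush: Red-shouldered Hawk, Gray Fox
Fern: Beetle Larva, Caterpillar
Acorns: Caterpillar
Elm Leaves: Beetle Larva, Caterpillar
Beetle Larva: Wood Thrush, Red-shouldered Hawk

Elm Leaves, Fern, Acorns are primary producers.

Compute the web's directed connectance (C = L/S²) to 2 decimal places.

The web has S = 8 species and L = 11 feeding links.
C = L / S² = 11 / 64 = 0.1719 ≈ 0.17.

C = 0.17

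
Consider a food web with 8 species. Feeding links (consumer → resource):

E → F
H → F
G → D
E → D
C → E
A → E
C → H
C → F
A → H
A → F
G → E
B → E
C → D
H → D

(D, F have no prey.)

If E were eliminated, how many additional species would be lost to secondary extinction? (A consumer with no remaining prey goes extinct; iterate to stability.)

1

Remove E.
Round 1: B (all prey gone) → extinct.
No further losses. Total secondary extinctions: 1.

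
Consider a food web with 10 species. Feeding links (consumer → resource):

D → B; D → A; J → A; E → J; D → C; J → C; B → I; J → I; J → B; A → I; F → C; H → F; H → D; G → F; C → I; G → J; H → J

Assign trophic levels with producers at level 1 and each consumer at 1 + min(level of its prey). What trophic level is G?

I is a producer → level 1.
J eats I → level 2.
G eats J → level 3.
No prey of G is below level 2, so 3 is the minimum.

Trophic level 3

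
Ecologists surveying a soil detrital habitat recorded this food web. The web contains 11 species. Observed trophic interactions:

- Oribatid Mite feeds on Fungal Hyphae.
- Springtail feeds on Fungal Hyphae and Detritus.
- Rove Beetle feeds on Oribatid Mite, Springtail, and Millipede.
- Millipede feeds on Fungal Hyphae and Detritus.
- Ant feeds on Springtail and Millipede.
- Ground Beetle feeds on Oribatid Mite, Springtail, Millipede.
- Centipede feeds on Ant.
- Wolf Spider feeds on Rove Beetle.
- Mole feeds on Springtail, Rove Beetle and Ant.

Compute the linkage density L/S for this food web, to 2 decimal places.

L/S = 1.64

There are L = 18 links among S = 11 species.
L/S = 18/11 = 1.6364 ≈ 1.64.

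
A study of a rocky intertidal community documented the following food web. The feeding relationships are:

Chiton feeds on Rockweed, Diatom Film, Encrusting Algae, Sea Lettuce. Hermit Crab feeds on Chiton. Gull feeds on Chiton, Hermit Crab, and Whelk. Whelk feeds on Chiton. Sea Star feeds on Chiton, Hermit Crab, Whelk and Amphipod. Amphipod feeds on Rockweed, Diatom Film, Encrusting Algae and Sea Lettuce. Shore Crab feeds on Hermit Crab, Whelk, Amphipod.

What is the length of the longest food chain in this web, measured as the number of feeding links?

3 links

One longest chain: Rockweed → Chiton → Hermit Crab → Shore Crab.
It has 4 species and 3 links.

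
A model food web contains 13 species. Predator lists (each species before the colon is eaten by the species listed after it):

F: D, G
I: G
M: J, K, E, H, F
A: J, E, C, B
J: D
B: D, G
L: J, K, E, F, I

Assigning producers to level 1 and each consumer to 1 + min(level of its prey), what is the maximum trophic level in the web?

3

Producers (level 1): A, L, M.
Following each consumer down to its lowest-level prey: L → F → G (levels 1 through 3).
All prey of G (F 2, I 2, B 2) are at level 2 or above, so G is at level 1 + 2 = 3.
Every consumer has at least one prey at level 2 or below, so none exceeds level 3.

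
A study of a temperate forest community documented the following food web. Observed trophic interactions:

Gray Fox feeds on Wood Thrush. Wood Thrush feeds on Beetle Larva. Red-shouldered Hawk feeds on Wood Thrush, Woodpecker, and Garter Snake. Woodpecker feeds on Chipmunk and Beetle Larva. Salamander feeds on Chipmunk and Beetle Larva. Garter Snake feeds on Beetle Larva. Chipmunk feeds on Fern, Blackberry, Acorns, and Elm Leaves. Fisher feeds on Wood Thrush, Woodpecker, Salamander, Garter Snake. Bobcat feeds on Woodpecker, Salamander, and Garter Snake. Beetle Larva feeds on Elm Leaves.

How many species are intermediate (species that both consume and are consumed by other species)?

6

Intermediate species (has both prey and predators): Beetle Larva, Chipmunk, Wood Thrush, Woodpecker, Garter Snake, Salamander.
Count: 6.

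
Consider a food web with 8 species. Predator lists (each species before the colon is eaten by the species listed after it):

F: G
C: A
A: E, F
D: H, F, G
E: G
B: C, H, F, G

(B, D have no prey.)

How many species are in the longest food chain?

5 species

One longest chain: B → C → A → E → G.
It has 5 species and 4 links.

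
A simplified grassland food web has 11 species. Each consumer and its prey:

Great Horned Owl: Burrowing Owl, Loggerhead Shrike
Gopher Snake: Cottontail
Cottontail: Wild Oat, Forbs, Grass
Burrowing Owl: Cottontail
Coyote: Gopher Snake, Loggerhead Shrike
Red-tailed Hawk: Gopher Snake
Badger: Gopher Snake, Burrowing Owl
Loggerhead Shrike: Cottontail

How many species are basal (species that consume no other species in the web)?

3

Basal species (no prey listed): Wild Oat, Forbs, Grass.
Count: 3.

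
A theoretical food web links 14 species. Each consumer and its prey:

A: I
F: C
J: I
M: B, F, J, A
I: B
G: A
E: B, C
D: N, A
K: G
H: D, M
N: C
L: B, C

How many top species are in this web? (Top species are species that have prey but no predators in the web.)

Top species (has prey, but nothing eats it): E, L, H, K.
Count: 4.

4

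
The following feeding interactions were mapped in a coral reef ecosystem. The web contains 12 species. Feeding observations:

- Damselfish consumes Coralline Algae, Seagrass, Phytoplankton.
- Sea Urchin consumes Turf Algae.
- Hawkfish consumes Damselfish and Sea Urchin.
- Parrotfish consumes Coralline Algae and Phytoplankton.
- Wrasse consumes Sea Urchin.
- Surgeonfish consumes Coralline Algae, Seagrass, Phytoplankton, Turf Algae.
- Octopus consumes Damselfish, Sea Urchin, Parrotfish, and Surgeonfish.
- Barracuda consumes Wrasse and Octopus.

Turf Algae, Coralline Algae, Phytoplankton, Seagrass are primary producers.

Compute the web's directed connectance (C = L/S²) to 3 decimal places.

C = 0.132

The web has S = 12 species and L = 19 feeding links.
C = L / S² = 19 / 144 = 0.1319 ≈ 0.132.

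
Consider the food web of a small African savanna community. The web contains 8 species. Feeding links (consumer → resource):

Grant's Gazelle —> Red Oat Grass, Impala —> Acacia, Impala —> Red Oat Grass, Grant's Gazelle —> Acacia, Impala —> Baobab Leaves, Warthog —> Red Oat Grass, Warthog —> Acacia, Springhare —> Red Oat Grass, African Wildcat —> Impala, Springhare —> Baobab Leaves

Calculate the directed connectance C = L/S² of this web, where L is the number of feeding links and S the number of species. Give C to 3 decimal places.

The web has S = 8 species and L = 10 feeding links.
C = L / S² = 10 / 64 = 0.1562 ≈ 0.156.

C = 0.156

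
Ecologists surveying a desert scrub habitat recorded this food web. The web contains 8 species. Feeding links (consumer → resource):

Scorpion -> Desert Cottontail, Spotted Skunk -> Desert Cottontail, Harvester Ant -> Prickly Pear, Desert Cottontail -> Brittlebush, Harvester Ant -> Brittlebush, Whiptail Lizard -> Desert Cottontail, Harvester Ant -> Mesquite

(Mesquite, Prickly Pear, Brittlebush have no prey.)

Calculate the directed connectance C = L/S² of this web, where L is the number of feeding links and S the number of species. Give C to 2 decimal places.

C = 0.11

The web has S = 8 species and L = 7 feeding links.
C = L / S² = 7 / 64 = 0.1094 ≈ 0.11.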